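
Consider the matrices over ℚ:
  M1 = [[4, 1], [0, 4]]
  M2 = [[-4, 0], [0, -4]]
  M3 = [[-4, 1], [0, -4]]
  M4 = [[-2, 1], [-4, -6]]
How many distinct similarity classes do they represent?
Characteristic polynomials: χ_{M1} = (x - 4)^2, χ_{M2} = (x + 4)^2, χ_{M3} = (x + 4)^2, χ_{M4} = (x + 4)^2.

{M1}: invariant factors (x - 4)^2.

{M2}: invariant factors x + 4, x + 4.

{M3, M4}: invariant factors (x + 4)^2.

Matrices are similar if and only if their invariant-factor lists agree; the partition into similarity classes is {M1}, {M2}, {M3, M4}.

3 classes: {M1}, {M2}, {M3, M4}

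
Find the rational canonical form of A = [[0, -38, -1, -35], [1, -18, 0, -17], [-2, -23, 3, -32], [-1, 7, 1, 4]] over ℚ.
The invariant factors of A (the non-unit diagonal entries of the Smith normal form of xI - A over ℚ[x]) are (x + 5)^2(x^2 + x + 3), each dividing the next. The characteristic polynomial is their product, (x + 5)^2(x^2 + x + 3).

The rational canonical form is the block-diagonal matrix of companion matrices C(f_i):
R = [[0, 0, 0, -75], [1, 0, 0, -55], [0, 1, 0, -38], [0, 0, 1, -11]].

Note the characteristic polynomial does not split into linear factors over ℚ, so A has no Jordan form over ℚ; the rational canonical form exists over any field.

R = [[0, 0, 0, -75], [1, 0, 0, -55], [0, 1, 0, -38], [0, 0, 1, -11]]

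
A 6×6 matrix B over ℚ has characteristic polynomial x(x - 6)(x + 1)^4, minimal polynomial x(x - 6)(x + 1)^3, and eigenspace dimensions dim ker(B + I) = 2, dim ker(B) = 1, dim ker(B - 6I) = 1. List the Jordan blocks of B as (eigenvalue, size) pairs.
λ = -1: algebraic multiplicity 4 (exponent in χ_B), largest block size 3 (exponent in m_B), 2 blocks (geometric multiplicity). These force block sizes [3, 1].
λ = 0: algebraic multiplicity 1 (exponent in χ_B), largest block size 1 (exponent in m_B), 1 block (geometric multiplicity). This forces block sizes [1].
λ = 6: algebraic multiplicity 1 (exponent in χ_B), largest block size 1 (exponent in m_B), 1 block (geometric multiplicity). This forces block sizes [1].

Jordan blocks: (-1, 3), (-1, 1), (0, 1), (6, 1)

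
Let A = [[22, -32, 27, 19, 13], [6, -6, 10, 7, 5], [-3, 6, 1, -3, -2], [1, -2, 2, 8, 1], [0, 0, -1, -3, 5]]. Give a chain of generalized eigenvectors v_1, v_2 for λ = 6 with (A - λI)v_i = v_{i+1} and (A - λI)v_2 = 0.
We seek v_1 ∈ ker((A - 6I)^2) \ ker(A - 6I), then set v_{i+1} = (A - 6I) v_i.

One such chain is v_1 = [[-3, -1, 1, 0, 0]]^T, v_2 = [[11, 4, -2, 1, -1]]^T. Check: (A - 6I) v_2 = [[0, 0, 0, 0, 0]]^T = 0.

v_1 = [[-3, -1, 1, 0, 0]]^T, v_2 = [[11, 4, -2, 1, -1]]^T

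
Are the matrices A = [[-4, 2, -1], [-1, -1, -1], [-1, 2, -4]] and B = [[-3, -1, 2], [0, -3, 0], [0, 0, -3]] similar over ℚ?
Two matrices over a field are similar if and only if they have the same invariant factors.

Both A and B have characteristic polynomial (x + 3)^3 and minimal polynomial (x + 3)^2. Computing further, both have invariant factors x + 3, (x + 3)^2. Hence A and B are similar.

Yes.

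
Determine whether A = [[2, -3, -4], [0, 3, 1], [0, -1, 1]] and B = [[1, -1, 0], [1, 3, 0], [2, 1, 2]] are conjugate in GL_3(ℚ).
Yes.

Two matrices over a field are similar if and only if they have the same invariant factors.

Both A and B have characteristic polynomial (x - 2)^3 and minimal polynomial (x - 2)^3. Computing further, both have invariant factors (x - 2)^3. Hence A and B are similar.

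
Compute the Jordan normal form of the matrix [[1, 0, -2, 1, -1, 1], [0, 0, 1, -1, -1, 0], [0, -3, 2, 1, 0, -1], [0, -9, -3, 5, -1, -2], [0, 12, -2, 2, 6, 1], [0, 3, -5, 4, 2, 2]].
The characteristic polynomial is det(xI - A) = (x - 3)^5(x - 1), so the eigenvalues are 1 (algebraic multiplicity 1), 3 (algebraic multiplicity 5).

For λ = 1: algebraic multiplicity 1 gives one 1×1 block.

For λ = 3: rank(A - 3I) = 4, rank((A - 3I)^2) = 2, rank((A - 3I)^3) = 1. The eigenspace has dimension 6 - 4 = 2, so there are 2 Jordan blocks; the rank sequence gives block sizes [3, 2].

Assembling the blocks gives the Jordan form J above.

J = [[1, 0, 0, 0, 0, 0], [0, 3, 1, 0, 0, 0], [0, 0, 3, 1, 0, 0], [0, 0, 0, 3, 0, 0], [0, 0, 0, 0, 3, 1], [0, 0, 0, 0, 0, 3]]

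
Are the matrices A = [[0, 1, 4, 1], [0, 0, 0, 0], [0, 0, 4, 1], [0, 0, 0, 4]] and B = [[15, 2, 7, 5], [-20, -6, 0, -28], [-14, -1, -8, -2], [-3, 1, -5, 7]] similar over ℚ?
Yes.

Two matrices over a field are similar if and only if they have the same invariant factors.

Both A and B have characteristic polynomial x^2(x - 4)^2 and minimal polynomial x^2(x - 4)^2. Computing further, both have invariant factors x^2(x - 4)^2. Hence A and B are similar.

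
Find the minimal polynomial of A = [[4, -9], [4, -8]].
m_A(x) = (x + 2)^2

The characteristic polynomial factors as (x + 2)^2. The minimal polynomial is ∏(x - λ)^{k_λ} where k_λ is the size of the largest Jordan block at λ.

For λ = -2: rank(A + 2I) = 1, and the largest Jordan block has size 2 (the smallest k with rank((A + 2I)^k) = rank((A + 2I)^(k+1))).

So m_A(x) = (x + 2)^2.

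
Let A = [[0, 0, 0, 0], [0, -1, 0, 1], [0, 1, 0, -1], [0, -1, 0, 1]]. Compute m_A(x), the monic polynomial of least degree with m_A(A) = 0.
m_A(x) = x^2

The characteristic polynomial factors as x^4. The minimal polynomial is ∏(x - λ)^{k_λ} where k_λ is the size of the largest Jordan block at λ.

For λ = 0: rank(A) = 1, and the largest Jordan block has size 2 (the smallest k with rank(A^k) = rank(A^(k+1))).

So m_A(x) = x^2.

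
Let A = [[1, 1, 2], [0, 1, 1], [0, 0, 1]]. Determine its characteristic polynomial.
χ_A(x) = (x - 1)^3

xI - A = [[x - 1, -1, -2], [0, x - 1, -1], [0, 0, x - 1]].

Expanding det(xI - A) along the first row:
det(xI - A) = + (x - 1)·det([[x - 1, -1], [0, x - 1]]) - (-1)·det([[0, -1], [0, x - 1]]) + (-2)·det([[0, x - 1], [0, 0]]).

Evaluating gives χ_A(x) = x^3 - 3x^2 + 3x - 1 = (x - 1)^3.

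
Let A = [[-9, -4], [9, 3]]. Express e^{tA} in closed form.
A has Jordan form J = [[-3, 1], [0, -3]] with A = PJP^{-1}, so e^{tA} = P e^{tJ} P^{-1}.

For a Jordan block J_k(λ), e^{tJ_k(λ)} = e^{λt} · (I + tN + t^2 N^2/2! + ... + t^{k-1} N^{k-1}/(k-1)!) where N is the nilpotent superdiagonal part.

Assembling the blocks and conjugating back gives the entries of e^{tA} as shown above.

e^{tA} = [[(1 - 6*t)*e^{-3*t}, -4*t*e^{-3*t}], [9*t*e^{-3*t}, (6*t + 1)*e^{-3*t}]]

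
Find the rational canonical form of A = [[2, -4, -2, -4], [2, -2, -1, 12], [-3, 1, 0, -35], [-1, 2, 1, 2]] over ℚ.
The invariant factors of A (the non-unit diagonal entries of the Smith normal form of xI - A over ℚ[x]) are x(x - 2)(x^2 + 6), each dividing the next. The characteristic polynomial is their product, x(x - 2)(x^2 + 6).

The rational canonical form is the block-diagonal matrix of companion matrices C(f_i):
R = [[0, 0, 0, 0], [1, 0, 0, 12], [0, 1, 0, -6], [0, 0, 1, 2]].

Note the characteristic polynomial does not split into linear factors over ℚ, so A has no Jordan form over ℚ; the rational canonical form exists over any field.

R = [[0, 0, 0, 0], [1, 0, 0, 12], [0, 1, 0, -6], [0, 0, 1, 2]]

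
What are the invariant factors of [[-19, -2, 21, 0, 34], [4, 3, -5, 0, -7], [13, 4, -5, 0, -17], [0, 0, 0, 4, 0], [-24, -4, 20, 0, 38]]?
x - 4, (x - 5)(x - 4)^3

The Jordan structure of A has elementary divisors (x - 4)^3, (x - 4), (x - 5). Arranging the block sizes at each eigenvalue in decreasing order and taking row products gives the invariant factors.

Invariant factors (smallest first, each dividing the next): x - 4, (x - 5)(x - 4)^3.

Check: the last factor (x - 5)(x - 4)^3 is the minimal polynomial, and the product (x - 5)(x - 4)^4 is the characteristic polynomial.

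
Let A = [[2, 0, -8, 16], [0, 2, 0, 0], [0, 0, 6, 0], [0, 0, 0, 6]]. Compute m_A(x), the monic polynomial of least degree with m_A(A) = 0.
m_A(x) = (x - 6)(x - 2)

The characteristic polynomial factors as (x - 6)^2(x - 2)^2. The minimal polynomial is ∏(x - λ)^{k_λ} where k_λ is the size of the largest Jordan block at λ.

For λ = 2: rank(A - 2I) = 2, and the largest Jordan block has size 1 (the smallest k with rank((A - 2I)^k) = rank((A - 2I)^(k+1))).
For λ = 6: rank(A - 6I) = 2, and the largest Jordan block has size 1 (the smallest k with rank((A - 6I)^k) = rank((A - 6I)^(k+1))).

So m_A(x) = (x - 6)(x - 2).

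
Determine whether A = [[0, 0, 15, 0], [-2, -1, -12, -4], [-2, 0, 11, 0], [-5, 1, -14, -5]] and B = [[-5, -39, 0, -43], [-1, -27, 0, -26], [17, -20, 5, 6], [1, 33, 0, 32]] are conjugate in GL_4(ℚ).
Two matrices over a field are similar if and only if they have the same invariant factors.

Both A and B have characteristic polynomial (x - 6)(x - 5)(x + 3)^2 and minimal polynomial (x - 6)(x - 5)(x + 3)^2. Computing further, both have invariant factors (x - 6)(x - 5)(x + 3)^2. Hence A and B are similar.

Yes.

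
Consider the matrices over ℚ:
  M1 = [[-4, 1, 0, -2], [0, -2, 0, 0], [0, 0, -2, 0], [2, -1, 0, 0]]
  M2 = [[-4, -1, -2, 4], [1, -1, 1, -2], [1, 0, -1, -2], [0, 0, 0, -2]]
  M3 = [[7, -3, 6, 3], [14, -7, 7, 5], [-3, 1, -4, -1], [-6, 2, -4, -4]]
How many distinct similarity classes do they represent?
Characteristic polynomials: χ_{M1} = (x + 2)^4, χ_{M2} = (x + 2)^4, χ_{M3} = (x + 2)^4.

{M1}: invariant factors x + 2, x + 2, (x + 2)^2.

{M2, M3}: invariant factors x + 2, (x + 2)^3.

Matrices are similar if and only if their invariant-factor lists agree; the partition into similarity classes is {M1}, {M2, M3}.

2 classes: {M1}, {M2, M3}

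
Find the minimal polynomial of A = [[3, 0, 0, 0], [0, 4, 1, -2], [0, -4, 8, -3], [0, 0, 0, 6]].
m_A(x) = (x - 6)^3(x - 3)

The characteristic polynomial factors as (x - 6)^3(x - 3). The minimal polynomial is ∏(x - λ)^{k_λ} where k_λ is the size of the largest Jordan block at λ.

For λ = 3: rank(A - 3I) = 3, and the largest Jordan block has size 1 (the smallest k with rank((A - 3I)^k) = rank((A - 3I)^(k+1))).
For λ = 6: rank(A - 6I) = 3, and the largest Jordan block has size 3 (the smallest k with rank((A - 6I)^k) = rank((A - 6I)^(k+1))).

So m_A(x) = (x - 6)^3(x - 3).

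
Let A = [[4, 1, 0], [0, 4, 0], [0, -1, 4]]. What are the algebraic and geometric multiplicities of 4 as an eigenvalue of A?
The characteristic polynomial is (x - 4)^3, so the factor x - 4 appears with exponent 3: the algebraic multiplicity is 3.

rank(A - 4I) = 1, so the eigenspace has dimension 3 - 1 = 2: the geometric multiplicity is 2.

Since 2 < 3, A is not diagonalizable.

algebraic multiplicity 3, geometric multiplicity 2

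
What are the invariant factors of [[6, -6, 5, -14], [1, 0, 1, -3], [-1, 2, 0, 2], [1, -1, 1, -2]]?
The Jordan structure of A has elementary divisors (x - 1)^2, (x - 1)^2. Arranging the block sizes at each eigenvalue in decreasing order and taking row products gives the invariant factors.

Invariant factors (smallest first, each dividing the next): (x - 1)^2, (x - 1)^2.

Check: the last factor (x - 1)^2 is the minimal polynomial, and the product (x - 1)^4 is the characteristic polynomial.

(x - 1)^2, (x - 1)^2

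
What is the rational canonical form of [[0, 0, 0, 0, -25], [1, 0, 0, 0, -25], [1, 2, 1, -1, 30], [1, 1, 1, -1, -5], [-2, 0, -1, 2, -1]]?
R = [[0, 0, 0, 0, -25], [1, 0, 0, 0, -25], [0, 1, 0, 0, 10], [0, 0, 1, 0, 10], [0, 0, 0, 1, -1]]

The invariant factors of A (the non-unit diagonal entries of the Smith normal form of xI - A over ℚ[x]) are (x + 1)(x^2 - 5)^2, each dividing the next. The characteristic polynomial is their product, (x + 1)(x^2 - 5)^2.

The rational canonical form is the block-diagonal matrix of companion matrices C(f_i):
R = [[0, 0, 0, 0, -25], [1, 0, 0, 0, -25], [0, 1, 0, 0, 10], [0, 0, 1, 0, 10], [0, 0, 0, 1, -1]].

Note the characteristic polynomial does not split into linear factors over ℚ, so A has no Jordan form over ℚ; the rational canonical form exists over any field.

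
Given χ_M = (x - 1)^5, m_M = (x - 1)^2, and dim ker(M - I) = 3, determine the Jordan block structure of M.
Jordan blocks: (1, 2), (1, 2), (1, 1)

λ = 1: algebraic multiplicity 5 (exponent in χ_M), largest block size 2 (exponent in m_M), 3 blocks (geometric multiplicity). These force block sizes [2, 2, 1].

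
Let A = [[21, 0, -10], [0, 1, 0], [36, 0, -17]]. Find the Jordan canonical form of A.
The characteristic polynomial is det(xI - A) = (x - 3)(x - 1)^2, so the eigenvalues are 1 (algebraic multiplicity 2), 3 (algebraic multiplicity 1).

For λ = 1: rank(A - I) = 1. The eigenspace has dimension 3 - 1 = 2, so there are 2 Jordan blocks; the rank sequence gives block sizes [1, 1].

For λ = 3: algebraic multiplicity 1 gives one 1×1 block.

Assembling the blocks gives the Jordan form J above.

J = [[1, 0, 0], [0, 1, 0], [0, 0, 3]]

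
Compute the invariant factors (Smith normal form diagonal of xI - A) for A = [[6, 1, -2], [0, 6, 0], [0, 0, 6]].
The Jordan structure of A has elementary divisors (x - 6)^2, (x - 6). Arranging the block sizes at each eigenvalue in decreasing order and taking row products gives the invariant factors.

Invariant factors (smallest first, each dividing the next): x - 6, (x - 6)^2.

Check: the last factor (x - 6)^2 is the minimal polynomial, and the product (x - 6)^3 is the characteristic polynomial.

x - 6, (x - 6)^2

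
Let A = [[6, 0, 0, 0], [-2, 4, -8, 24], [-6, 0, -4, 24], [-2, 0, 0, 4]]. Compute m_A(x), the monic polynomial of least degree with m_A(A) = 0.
The characteristic polynomial factors as (x - 6)(x - 4)^2(x + 4). The minimal polynomial is ∏(x - λ)^{k_λ} where k_λ is the size of the largest Jordan block at λ.

For λ = -4: rank(A + 4I) = 3, and the largest Jordan block has size 1 (the smallest k with rank((A + 4I)^k) = rank((A + 4I)^(k+1))).
For λ = 4: rank(A - 4I) = 2, and the largest Jordan block has size 1 (the smallest k with rank((A - 4I)^k) = rank((A - 4I)^(k+1))).
For λ = 6: rank(A - 6I) = 3, and the largest Jordan block has size 1 (the smallest k with rank((A - 6I)^k) = rank((A - 6I)^(k+1))).

So m_A(x) = (x - 6)(x - 4)(x + 4).

m_A(x) = (x - 6)(x - 4)(x + 4)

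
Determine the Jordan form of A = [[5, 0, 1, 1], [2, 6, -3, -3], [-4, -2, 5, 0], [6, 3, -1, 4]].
J = [[5, 1, 0, 0], [0, 5, 1, 0], [0, 0, 5, 0], [0, 0, 0, 5]]

The characteristic polynomial is det(xI - A) = (x - 5)^4, so the eigenvalues are 5 (algebraic multiplicity 4).

For λ = 5: rank(A - 5I) = 2, rank((A - 5I)^2) = 1, rank((A - 5I)^3) = 0. The eigenspace has dimension 4 - 2 = 2, so there are 2 Jordan blocks; the rank sequence gives block sizes [3, 1].

Assembling the blocks gives the Jordan form J above.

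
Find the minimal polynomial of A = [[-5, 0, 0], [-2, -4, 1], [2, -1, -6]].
The characteristic polynomial factors as (x + 5)^3. The minimal polynomial is ∏(x - λ)^{k_λ} where k_λ is the size of the largest Jordan block at λ.

For λ = -5: rank(A + 5I) = 1, and the largest Jordan block has size 2 (the smallest k with rank((A + 5I)^k) = rank((A + 5I)^(k+1))).

So m_A(x) = (x + 5)^2.

m_A(x) = (x + 5)^2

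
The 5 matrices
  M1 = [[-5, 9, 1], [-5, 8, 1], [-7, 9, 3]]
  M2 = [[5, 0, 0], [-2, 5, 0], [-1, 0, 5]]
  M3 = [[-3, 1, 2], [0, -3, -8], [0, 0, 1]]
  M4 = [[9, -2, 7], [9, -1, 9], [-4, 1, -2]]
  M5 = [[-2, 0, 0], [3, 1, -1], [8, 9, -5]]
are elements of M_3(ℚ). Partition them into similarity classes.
4 classes: {M1, M4}, {M2}, {M3}, {M5}

Characteristic polynomials: χ_{M1} = (x - 2)^3, χ_{M2} = (x - 5)^3, χ_{M3} = (x - 1)(x + 3)^2, χ_{M4} = (x - 2)^3, χ_{M5} = (x + 2)^3.

{M1, M4}: invariant factors (x - 2)^3.

{M2}: invariant factors x - 5, (x - 5)^2.

{M3}: invariant factors (x - 1)(x + 3)^2.

{M5}: invariant factors (x + 2)^3.

Matrices are similar if and only if their invariant-factor lists agree; the partition into similarity classes is {M1, M4}, {M2}, {M3}, {M5}.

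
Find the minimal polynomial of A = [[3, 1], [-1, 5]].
The characteristic polynomial factors as (x - 4)^2. The minimal polynomial is ∏(x - λ)^{k_λ} where k_λ is the size of the largest Jordan block at λ.

For λ = 4: rank(A - 4I) = 1, and the largest Jordan block has size 2 (the smallest k with rank((A - 4I)^k) = rank((A - 4I)^(k+1))).

So m_A(x) = (x - 4)^2.

m_A(x) = (x - 4)^2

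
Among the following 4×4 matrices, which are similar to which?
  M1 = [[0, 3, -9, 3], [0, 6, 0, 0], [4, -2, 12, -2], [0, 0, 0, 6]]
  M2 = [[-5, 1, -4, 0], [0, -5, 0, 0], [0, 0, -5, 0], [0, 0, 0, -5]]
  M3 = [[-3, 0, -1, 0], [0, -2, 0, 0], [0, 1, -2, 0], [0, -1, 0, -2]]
Characteristic polynomials: χ_{M1} = (x - 6)^4, χ_{M2} = (x + 5)^4, χ_{M3} = (x + 2)^3(x + 3).

{M1}: invariant factors x - 6, x - 6, (x - 6)^2.

{M2}: invariant factors x + 5, x + 5, (x + 5)^2.

{M3}: invariant factors x + 2, (x + 2)^2(x + 3).

Matrices are similar if and only if their invariant-factor lists agree; the partition into similarity classes is {M1}, {M2}, {M3}.

3 classes: {M1}, {M2}, {M3}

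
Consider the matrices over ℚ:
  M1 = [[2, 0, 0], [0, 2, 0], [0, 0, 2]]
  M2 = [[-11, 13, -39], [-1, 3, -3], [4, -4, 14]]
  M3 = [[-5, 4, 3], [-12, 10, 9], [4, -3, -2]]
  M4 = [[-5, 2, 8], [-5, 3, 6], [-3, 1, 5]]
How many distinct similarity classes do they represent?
3 classes: {M1}, {M2}, {M3, M4}

Characteristic polynomials: χ_{M1} = (x - 2)^3, χ_{M2} = (x - 2)^3, χ_{M3} = (x - 1)^3, χ_{M4} = (x - 1)^3.

{M1}: invariant factors x - 2, x - 2, x - 2.

{M2}: invariant factors x - 2, (x - 2)^2.

{M3, M4}: invariant factors (x - 1)^3.

Matrices are similar if and only if their invariant-factor lists agree; the partition into similarity classes is {M1}, {M2}, {M3, M4}.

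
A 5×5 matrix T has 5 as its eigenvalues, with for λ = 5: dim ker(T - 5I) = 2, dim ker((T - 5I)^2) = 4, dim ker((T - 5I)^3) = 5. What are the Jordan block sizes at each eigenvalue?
Jordan blocks: (5, 3), (5, 2)

λ = 5: successive nullity increments [2, 2, 1] count blocks of size ≥ k; block sizes are [3, 2].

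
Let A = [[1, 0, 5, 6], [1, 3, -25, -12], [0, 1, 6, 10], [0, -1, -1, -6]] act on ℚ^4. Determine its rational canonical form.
The invariant factors of A (the non-unit diagonal entries of the Smith normal form of xI - A over ℚ[x]) are (x - 4)(x - 2)(x^2 + 2x - 6), each dividing the next. The characteristic polynomial is their product, (x - 4)(x - 2)(x^2 + 2x - 6).

The rational canonical form is the block-diagonal matrix of companion matrices C(f_i):
R = [[0, 0, 0, 48], [1, 0, 0, -52], [0, 1, 0, 10], [0, 0, 1, 4]].

Note the characteristic polynomial does not split into linear factors over ℚ, so A has no Jordan form over ℚ; the rational canonical form exists over any field.

R = [[0, 0, 0, 48], [1, 0, 0, -52], [0, 1, 0, 10], [0, 0, 1, 4]]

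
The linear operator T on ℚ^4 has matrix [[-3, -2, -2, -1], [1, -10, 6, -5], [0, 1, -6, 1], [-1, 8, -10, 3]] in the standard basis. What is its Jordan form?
The characteristic polynomial is det(xI - A) = (x + 4)^4, so the eigenvalues are -4 (algebraic multiplicity 4).

For λ = -4: rank(A + 4I) = 2, rank((A + 4I)^2) = 0. The eigenspace has dimension 4 - 2 = 2, so there are 2 Jordan blocks; the rank sequence gives block sizes [2, 2].

Assembling the blocks gives the Jordan form J above.

J = [[-4, 1, 0, 0], [0, -4, 0, 0], [0, 0, -4, 1], [0, 0, 0, -4]]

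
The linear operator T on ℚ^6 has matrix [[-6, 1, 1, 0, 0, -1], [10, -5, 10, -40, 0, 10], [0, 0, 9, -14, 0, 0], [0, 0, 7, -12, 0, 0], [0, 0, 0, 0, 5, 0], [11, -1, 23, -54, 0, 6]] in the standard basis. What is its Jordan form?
J = [[-5, 1, 0, 0, 0, 0], [0, -5, 0, 0, 0, 0], [0, 0, -5, 0, 0, 0], [0, 0, 0, 2, 0, 0], [0, 0, 0, 0, 5, 0], [0, 0, 0, 0, 0, 5]]

The characteristic polynomial is det(xI - A) = (x - 5)^2(x - 2)(x + 5)^3, so the eigenvalues are -5 (algebraic multiplicity 3), 2 (algebraic multiplicity 1), 5 (algebraic multiplicity 2).

For λ = -5: rank(A + 5I) = 4, rank((A + 5I)^2) = 3. The eigenspace has dimension 6 - 4 = 2, so there are 2 Jordan blocks; the rank sequence gives block sizes [2, 1].

For λ = 2: algebraic multiplicity 1 gives one 1×1 block.

For λ = 5: rank(A - 5I) = 4. The eigenspace has dimension 6 - 4 = 2, so there are 2 Jordan blocks; the rank sequence gives block sizes [1, 1].

Assembling the blocks gives the Jordan form J above.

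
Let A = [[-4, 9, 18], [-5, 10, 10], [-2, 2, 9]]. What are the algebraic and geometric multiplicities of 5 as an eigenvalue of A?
algebraic multiplicity 3, geometric multiplicity 2

The characteristic polynomial is (x - 5)^3, so the factor x - 5 appears with exponent 3: the algebraic multiplicity is 3.

rank(A - 5I) = 1, so the eigenspace has dimension 3 - 1 = 2: the geometric multiplicity is 2.

Since 2 < 3, A is not diagonalizable.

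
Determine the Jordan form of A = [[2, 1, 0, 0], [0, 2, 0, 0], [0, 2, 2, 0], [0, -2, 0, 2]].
The characteristic polynomial is det(xI - A) = (x - 2)^4, so the eigenvalues are 2 (algebraic multiplicity 4).

For λ = 2: rank(A - 2I) = 1, rank((A - 2I)^2) = 0. The eigenspace has dimension 4 - 1 = 3, so there are 3 Jordan blocks; the rank sequence gives block sizes [2, 1, 1].

Assembling the blocks gives the Jordan form J above.

J = [[2, 1, 0, 0], [0, 2, 0, 0], [0, 0, 2, 0], [0, 0, 0, 2]]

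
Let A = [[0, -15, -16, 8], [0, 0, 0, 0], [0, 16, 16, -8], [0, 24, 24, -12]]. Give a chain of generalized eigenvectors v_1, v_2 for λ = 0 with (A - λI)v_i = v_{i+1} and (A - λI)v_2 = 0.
v_1 = [[-1, 1, 0, 2]]^T, v_2 = [[1, 0, 0, 0]]^T

We seek v_1 ∈ ker(A^2) \ ker(A), then set v_{i+1} = A v_i.

One such chain is v_1 = [[-1, 1, 0, 2]]^T, v_2 = [[1, 0, 0, 0]]^T. Check: A v_2 = [[0, 0, 0, 0]]^T = 0.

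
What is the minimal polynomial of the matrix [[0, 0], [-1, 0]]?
m_A(x) = x^2

The characteristic polynomial factors as x^2. The minimal polynomial is ∏(x - λ)^{k_λ} where k_λ is the size of the largest Jordan block at λ.

For λ = 0: rank(A) = 1, and the largest Jordan block has size 2 (the smallest k with rank(A^k) = rank(A^(k+1))).

So m_A(x) = x^2.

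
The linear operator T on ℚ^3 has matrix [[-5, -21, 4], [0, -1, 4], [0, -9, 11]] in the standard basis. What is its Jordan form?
J = [[-5, 0, 0], [0, 5, 1], [0, 0, 5]]

The characteristic polynomial is det(xI - A) = (x - 5)^2(x + 5), so the eigenvalues are -5 (algebraic multiplicity 1), 5 (algebraic multiplicity 2).

For λ = -5: algebraic multiplicity 1 gives one 1×1 block.

For λ = 5: rank(A - 5I) = 2, rank((A - 5I)^2) = 1. The eigenspace has dimension 3 - 2 = 1, so there is 1 Jordan block; the rank sequence gives block sizes [2].

Assembling the blocks gives the Jordan form J above.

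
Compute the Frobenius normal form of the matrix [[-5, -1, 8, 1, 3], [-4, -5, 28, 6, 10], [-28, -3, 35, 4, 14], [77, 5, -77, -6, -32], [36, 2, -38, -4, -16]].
The invariant factors of A (the non-unit diagonal entries of the Smith normal form of xI - A over ℚ[x]) are x(x - 3)(x^3 + 2x - 5), each dividing the next. The characteristic polynomial is their product, x(x - 3)(x^3 + 2x - 5).

The rational canonical form is the block-diagonal matrix of companion matrices C(f_i):
R = [[0, 0, 0, 0, 0], [1, 0, 0, 0, -15], [0, 1, 0, 0, 11], [0, 0, 1, 0, -2], [0, 0, 0, 1, 3]].

Note the characteristic polynomial does not split into linear factors over ℚ, so A has no Jordan form over ℚ; the rational canonical form exists over any field.

R = [[0, 0, 0, 0, 0], [1, 0, 0, 0, -15], [0, 1, 0, 0, 11], [0, 0, 1, 0, -2], [0, 0, 0, 1, 3]]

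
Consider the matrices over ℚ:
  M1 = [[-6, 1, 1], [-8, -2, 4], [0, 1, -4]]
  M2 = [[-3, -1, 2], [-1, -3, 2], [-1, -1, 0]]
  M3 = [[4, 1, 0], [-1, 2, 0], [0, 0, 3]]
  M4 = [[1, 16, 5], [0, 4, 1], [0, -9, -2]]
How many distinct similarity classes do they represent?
Characteristic polynomials: χ_{M1} = (x + 4)^3, χ_{M2} = (x + 2)^3, χ_{M3} = (x - 3)^3, χ_{M4} = (x - 1)^3.

{M1}: invariant factors (x + 4)^3.

{M2}: invariant factors x + 2, (x + 2)^2.

{M3}: invariant factors x - 3, (x - 3)^2.

{M4}: invariant factors (x - 1)^3.

Matrices are similar if and only if their invariant-factor lists agree; the partition into similarity classes is {M1}, {M2}, {M3}, {M4}.

4 classes: {M1}, {M2}, {M3}, {M4}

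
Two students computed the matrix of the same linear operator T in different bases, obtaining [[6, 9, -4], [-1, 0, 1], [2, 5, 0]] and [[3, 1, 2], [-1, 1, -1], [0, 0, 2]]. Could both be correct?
Two matrices over a field are similar if and only if they have the same invariant factors.

Both A and B have characteristic polynomial (x - 2)^3 and minimal polynomial (x - 2)^3. Computing further, both have invariant factors (x - 2)^3. Hence A and B are similar.

Yes.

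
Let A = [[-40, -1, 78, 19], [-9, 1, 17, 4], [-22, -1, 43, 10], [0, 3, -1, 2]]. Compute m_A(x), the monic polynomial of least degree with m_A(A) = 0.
m_A(x) = (x - 2)^2(x - 1)^2

The characteristic polynomial factors as (x - 2)^2(x - 1)^2. The minimal polynomial is ∏(x - λ)^{k_λ} where k_λ is the size of the largest Jordan block at λ.

For λ = 1: rank(A - I) = 3, and the largest Jordan block has size 2 (the smallest k with rank((A - I)^k) = rank((A - I)^(k+1))).
For λ = 2: rank(A - 2I) = 3, and the largest Jordan block has size 2 (the smallest k with rank((A - 2I)^k) = rank((A - 2I)^(k+1))).

So m_A(x) = (x - 2)^2(x - 1)^2.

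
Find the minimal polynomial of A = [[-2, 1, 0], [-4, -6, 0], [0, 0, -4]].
m_A(x) = (x + 4)^2

The characteristic polynomial factors as (x + 4)^3. The minimal polynomial is ∏(x - λ)^{k_λ} where k_λ is the size of the largest Jordan block at λ.

For λ = -4: rank(A + 4I) = 1, and the largest Jordan block has size 2 (the smallest k with rank((A + 4I)^k) = rank((A + 4I)^(k+1))).

So m_A(x) = (x + 4)^2.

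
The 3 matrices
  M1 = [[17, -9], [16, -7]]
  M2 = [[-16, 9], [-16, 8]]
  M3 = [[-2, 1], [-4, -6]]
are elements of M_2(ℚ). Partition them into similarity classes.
Characteristic polynomials: χ_{M1} = (x - 5)^2, χ_{M2} = (x + 4)^2, χ_{M3} = (x + 4)^2.

{M1}: invariant factors (x - 5)^2.

{M2, M3}: invariant factors (x + 4)^2.

Matrices are similar if and only if their invariant-factor lists agree; the partition into similarity classes is {M1}, {M2, M3}.

2 classes: {M1}, {M2, M3}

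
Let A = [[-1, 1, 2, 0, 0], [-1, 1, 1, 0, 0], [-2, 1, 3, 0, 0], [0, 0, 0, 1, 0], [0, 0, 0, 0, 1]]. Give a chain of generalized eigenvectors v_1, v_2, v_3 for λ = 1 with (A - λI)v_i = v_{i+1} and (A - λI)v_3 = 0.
v_1 = [[3, -3, 4, -1, 0]]^T, v_2 = [[-1, 1, -1, 0, 0]]^T, v_3 = [[1, 0, 1, 0, 0]]^T

We seek v_1 ∈ ker((A - I)^3) \ ker((A - I)^2), then set v_{i+1} = (A - I) v_i.

One such chain is v_1 = [[3, -3, 4, -1, 0]]^T, v_2 = [[-1, 1, -1, 0, 0]]^T, v_3 = [[1, 0, 1, 0, 0]]^T. Check: (A - I) v_3 = [[0, 0, 0, 0, 0]]^T = 0.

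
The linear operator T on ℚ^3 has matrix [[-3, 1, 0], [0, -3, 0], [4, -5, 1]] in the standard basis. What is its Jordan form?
J = [[-3, 1, 0], [0, -3, 0], [0, 0, 1]]

The characteristic polynomial is det(xI - A) = (x - 1)(x + 3)^2, so the eigenvalues are -3 (algebraic multiplicity 2), 1 (algebraic multiplicity 1).

For λ = -3: rank(A + 3I) = 2, rank((A + 3I)^2) = 1. The eigenspace has dimension 3 - 2 = 1, so there is 1 Jordan block; the rank sequence gives block sizes [2].

For λ = 1: algebraic multiplicity 1 gives one 1×1 block.

Assembling the blocks gives the Jordan form J above.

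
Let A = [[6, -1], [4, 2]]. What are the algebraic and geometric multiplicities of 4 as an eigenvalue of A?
algebraic multiplicity 2, geometric multiplicity 1

The characteristic polynomial is (x - 4)^2, so the factor x - 4 appears with exponent 2: the algebraic multiplicity is 2.

rank(A - 4I) = 1, so the eigenspace has dimension 2 - 1 = 1: the geometric multiplicity is 1.

Since 1 < 2, A is not diagonalizable.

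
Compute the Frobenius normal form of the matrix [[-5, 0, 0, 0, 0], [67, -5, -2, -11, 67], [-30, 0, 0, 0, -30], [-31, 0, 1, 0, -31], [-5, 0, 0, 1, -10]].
R = [[-5, 0, 0, 0, 0], [0, -5, 0, 0, 0], [0, 0, 0, 0, -30], [0, 0, 1, 0, -31], [0, 0, 0, 1, -10]]

The invariant factors of A (the non-unit diagonal entries of the Smith normal form of xI - A over ℚ[x]) are x + 5, x + 5, (x + 2)(x + 3)(x + 5), each dividing the next. The characteristic polynomial is their product, (x + 2)(x + 3)(x + 5)^3.

The rational canonical form is the block-diagonal matrix of companion matrices C(f_i):
R = [[-5, 0, 0, 0, 0], [0, -5, 0, 0, 0], [0, 0, 0, 0, -30], [0, 0, 1, 0, -31], [0, 0, 0, 1, -10]].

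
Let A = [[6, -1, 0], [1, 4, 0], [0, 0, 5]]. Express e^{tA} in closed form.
e^{tA} = [[(t + 1)*e^{5*t}, -t*e^{5*t}, 0], [t*e^{5*t}, (1 - t)*e^{5*t}, 0], [0, 0, e^{5*t}]]

A has Jordan form J = [[5, 1, 0], [0, 5, 0], [0, 0, 5]] with A = PJP^{-1}, so e^{tA} = P e^{tJ} P^{-1}.

For a Jordan block J_k(λ), e^{tJ_k(λ)} = e^{λt} · (I + tN + t^2 N^2/2! + ... + t^{k-1} N^{k-1}/(k-1)!) where N is the nilpotent superdiagonal part.

Assembling the blocks and conjugating back gives the entries of e^{tA} as shown above.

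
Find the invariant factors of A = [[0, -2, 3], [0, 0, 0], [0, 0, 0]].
The Jordan structure of A has elementary divisors x^2, x. Arranging the block sizes at each eigenvalue in decreasing order and taking row products gives the invariant factors.

Invariant factors (smallest first, each dividing the next): x, x^2.

Check: the last factor x^2 is the minimal polynomial, and the product x^3 is the characteristic polynomial.

x, x^2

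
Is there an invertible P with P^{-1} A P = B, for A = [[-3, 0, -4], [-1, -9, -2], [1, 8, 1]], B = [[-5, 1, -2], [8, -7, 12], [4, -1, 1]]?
Two matrices over a field are similar if and only if they have the same invariant factors.

Both A and B have characteristic polynomial (x + 1)(x + 5)^2 and minimal polynomial (x + 1)(x + 5)^2. Computing further, both have invariant factors (x + 1)(x + 5)^2. Hence A and B are similar.

Yes.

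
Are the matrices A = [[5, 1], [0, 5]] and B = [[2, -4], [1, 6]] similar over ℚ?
trace(A) = 10 but trace(B) = 8. The trace is a similarity invariant, so A and B are not similar.

No.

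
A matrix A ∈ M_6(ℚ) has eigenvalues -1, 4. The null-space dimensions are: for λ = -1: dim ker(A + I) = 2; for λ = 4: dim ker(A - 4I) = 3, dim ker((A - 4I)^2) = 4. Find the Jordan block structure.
Jordan blocks: (-1, 1), (-1, 1), (4, 2), (4, 1), (4, 1)

λ = -1: successive nullity increments [2] count blocks of size ≥ k; block sizes are [1, 1].
λ = 4: successive nullity increments [3, 1] count blocks of size ≥ k; block sizes are [2, 1, 1].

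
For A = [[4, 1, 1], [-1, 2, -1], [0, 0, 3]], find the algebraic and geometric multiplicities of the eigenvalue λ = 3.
The characteristic polynomial is (x - 3)^3, so the factor x - 3 appears with exponent 3: the algebraic multiplicity is 3.

rank(A - 3I) = 1, so the eigenspace has dimension 3 - 1 = 2: the geometric multiplicity is 2.

Since 2 < 3, A is not diagonalizable.

algebraic multiplicity 3, geometric multiplicity 2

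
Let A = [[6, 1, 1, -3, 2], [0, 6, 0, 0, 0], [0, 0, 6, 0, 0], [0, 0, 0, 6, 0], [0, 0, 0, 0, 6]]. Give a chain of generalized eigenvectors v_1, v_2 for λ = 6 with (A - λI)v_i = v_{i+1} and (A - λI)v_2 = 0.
v_1 = [[0, 1, 0, 0, 0]]^T, v_2 = [[1, 0, 0, 0, 0]]^T

We seek v_1 ∈ ker((A - 6I)^2) \ ker(A - 6I), then set v_{i+1} = (A - 6I) v_i.

One such chain is v_1 = [[0, 1, 0, 0, 0]]^T, v_2 = [[1, 0, 0, 0, 0]]^T. Check: (A - 6I) v_2 = [[0, 0, 0, 0, 0]]^T = 0.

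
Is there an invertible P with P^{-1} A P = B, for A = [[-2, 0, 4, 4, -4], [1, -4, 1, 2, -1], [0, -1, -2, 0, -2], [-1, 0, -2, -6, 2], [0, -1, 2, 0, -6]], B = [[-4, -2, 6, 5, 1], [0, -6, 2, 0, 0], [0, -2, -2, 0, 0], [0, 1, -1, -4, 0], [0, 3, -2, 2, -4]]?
Yes.

Two matrices over a field are similar if and only if they have the same invariant factors.

Both A and B have characteristic polynomial (x + 4)^5 and minimal polynomial (x + 4)^3. Computing further, both have invariant factors (x + 4)^2, (x + 4)^3. Hence A and B are similar.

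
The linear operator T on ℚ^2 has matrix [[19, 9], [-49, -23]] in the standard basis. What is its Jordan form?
J = [[-2, 1], [0, -2]]

The characteristic polynomial is det(xI - A) = (x + 2)^2, so the eigenvalues are -2 (algebraic multiplicity 2).

For λ = -2: rank(A + 2I) = 1, rank((A + 2I)^2) = 0. The eigenspace has dimension 2 - 1 = 1, so there is 1 Jordan block; the rank sequence gives block sizes [2].

Assembling the blocks gives the Jordan form J above.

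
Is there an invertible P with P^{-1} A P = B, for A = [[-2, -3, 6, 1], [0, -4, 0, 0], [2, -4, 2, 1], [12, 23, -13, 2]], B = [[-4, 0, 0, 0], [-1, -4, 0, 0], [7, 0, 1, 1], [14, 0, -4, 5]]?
Yes.

Two matrices over a field are similar if and only if they have the same invariant factors.

Both A and B have characteristic polynomial (x - 3)^2(x + 4)^2 and minimal polynomial (x - 3)^2(x + 4)^2. Computing further, both have invariant factors (x - 3)^2(x + 4)^2. Hence A and B are similar.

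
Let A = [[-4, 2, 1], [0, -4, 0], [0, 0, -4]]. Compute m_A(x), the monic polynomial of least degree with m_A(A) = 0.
m_A(x) = (x + 4)^2

The characteristic polynomial factors as (x + 4)^3. The minimal polynomial is ∏(x - λ)^{k_λ} where k_λ is the size of the largest Jordan block at λ.

For λ = -4: rank(A + 4I) = 1, and the largest Jordan block has size 2 (the smallest k with rank((A + 4I)^k) = rank((A + 4I)^(k+1))).

So m_A(x) = (x + 4)^2.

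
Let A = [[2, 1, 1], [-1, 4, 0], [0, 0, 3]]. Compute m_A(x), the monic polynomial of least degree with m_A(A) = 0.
m_A(x) = (x - 3)^3

The characteristic polynomial factors as (x - 3)^3. The minimal polynomial is ∏(x - λ)^{k_λ} where k_λ is the size of the largest Jordan block at λ.

For λ = 3: rank(A - 3I) = 2, and the largest Jordan block has size 3 (the smallest k with rank((A - 3I)^k) = rank((A - 3I)^(k+1))).

So m_A(x) = (x - 3)^3.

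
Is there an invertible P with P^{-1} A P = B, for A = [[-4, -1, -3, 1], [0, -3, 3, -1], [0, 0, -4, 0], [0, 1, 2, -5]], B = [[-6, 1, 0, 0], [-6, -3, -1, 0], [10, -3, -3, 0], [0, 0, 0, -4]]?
Two matrices over a field are similar if and only if they have the same invariant factors.

Both A and B have characteristic polynomial (x + 4)^4 and minimal polynomial (x + 4)^3. Computing further, both have invariant factors x + 4, (x + 4)^3. Hence A and B are similar.

Yes.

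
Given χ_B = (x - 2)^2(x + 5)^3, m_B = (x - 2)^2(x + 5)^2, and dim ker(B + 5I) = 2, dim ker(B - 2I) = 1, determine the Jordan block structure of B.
λ = -5: algebraic multiplicity 3 (exponent in χ_B), largest block size 2 (exponent in m_B), 2 blocks (geometric multiplicity). These force block sizes [2, 1].
λ = 2: algebraic multiplicity 2 (exponent in χ_B), largest block size 2 (exponent in m_B), 1 block (geometric multiplicity). This forces block sizes [2].

Jordan blocks: (-5, 2), (-5, 1), (2, 2)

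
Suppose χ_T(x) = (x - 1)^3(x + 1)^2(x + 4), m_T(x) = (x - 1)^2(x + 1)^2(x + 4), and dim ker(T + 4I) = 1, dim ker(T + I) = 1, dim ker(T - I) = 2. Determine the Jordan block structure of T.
Jordan blocks: (-4, 1), (-1, 2), (1, 2), (1, 1)

λ = -4: algebraic multiplicity 1 (exponent in χ_T), largest block size 1 (exponent in m_T), 1 block (geometric multiplicity). This forces block sizes [1].
λ = -1: algebraic multiplicity 2 (exponent in χ_T), largest block size 2 (exponent in m_T), 1 block (geometric multiplicity). This forces block sizes [2].
λ = 1: algebraic multiplicity 3 (exponent in χ_T), largest block size 2 (exponent in m_T), 2 blocks (geometric multiplicity). These force block sizes [2, 1].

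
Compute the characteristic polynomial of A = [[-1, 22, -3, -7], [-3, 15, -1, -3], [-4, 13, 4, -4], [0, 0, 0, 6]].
χ_A(x) = (x - 6)^4

xI - A = [[x + 1, -22, 3, 7], [3, x - 15, 1, 3], [4, -13, x - 4, 4], [0, 0, 0, x - 6]].

Expanding det(xI - A) along the first row:
det(xI - A) = + (x + 1)·det([[x - 15, 1, 3], [-13, x - 4, 4], [0, 0, x - 6]]) - (-22)·det([[3, 1, 3], [4, x - 4, 4], [0, 0, x - 6]]) + (3)·det([[3, x - 15, 3], [4, -13, 4], [0, 0, x - 6]]) - (7)·det([[3, x - 15, 1], [4, -13, x - 4], [0, 0, 0]]).

Evaluating gives χ_A(x) = x^4 - 24x^3 + 216x^2 - 864x + 1296 = (x - 6)^4.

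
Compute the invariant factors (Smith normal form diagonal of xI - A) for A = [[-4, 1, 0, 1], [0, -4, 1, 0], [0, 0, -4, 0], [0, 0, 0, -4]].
The Jordan structure of A has elementary divisors (x + 4)^3, (x + 4). Arranging the block sizes at each eigenvalue in decreasing order and taking row products gives the invariant factors.

Invariant factors (smallest first, each dividing the next): x + 4, (x + 4)^3.

Check: the last factor (x + 4)^3 is the minimal polynomial, and the product (x + 4)^4 is the characteristic polynomial.

x + 4, (x + 4)^3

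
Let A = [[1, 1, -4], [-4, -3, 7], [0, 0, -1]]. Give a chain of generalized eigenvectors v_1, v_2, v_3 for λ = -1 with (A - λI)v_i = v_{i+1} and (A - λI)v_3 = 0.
v_1 = [[-1, 4, 1]]^T, v_2 = [[-2, 3, 0]]^T, v_3 = [[-1, 2, 0]]^T

We seek v_1 ∈ ker((A + I)^3) \ ker((A + I)^2), then set v_{i+1} = (A + I) v_i.

One such chain is v_1 = [[-1, 4, 1]]^T, v_2 = [[-2, 3, 0]]^T, v_3 = [[-1, 2, 0]]^T. Check: (A + I) v_3 = [[0, 0, 0]]^T = 0.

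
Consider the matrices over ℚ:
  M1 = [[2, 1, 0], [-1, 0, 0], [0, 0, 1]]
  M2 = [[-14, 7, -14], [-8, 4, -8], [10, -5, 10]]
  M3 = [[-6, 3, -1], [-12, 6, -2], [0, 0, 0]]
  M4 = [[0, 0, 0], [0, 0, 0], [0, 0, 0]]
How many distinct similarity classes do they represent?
Characteristic polynomials: χ_{M1} = (x - 1)^3, χ_{M2} = x^3, χ_{M3} = x^3, χ_{M4} = x^3.

{M1}: invariant factors x - 1, (x - 1)^2.

{M2, M3}: invariant factors x, x^2.

{M4}: invariant factors x, x, x.

Matrices are similar if and only if their invariant-factor lists agree; the partition into similarity classes is {M1}, {M2, M3}, {M4}.

3 classes: {M1}, {M2, M3}, {M4}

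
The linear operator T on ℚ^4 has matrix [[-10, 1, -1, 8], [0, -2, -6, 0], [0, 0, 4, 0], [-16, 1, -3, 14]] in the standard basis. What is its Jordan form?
The characteristic polynomial is det(xI - A) = (x - 6)(x - 4)(x + 2)^2, so the eigenvalues are -2 (algebraic multiplicity 2), 4 (algebraic multiplicity 1), 6 (algebraic multiplicity 1).

For λ = -2: rank(A + 2I) = 3, rank((A + 2I)^2) = 2. The eigenspace has dimension 4 - 3 = 1, so there is 1 Jordan block; the rank sequence gives block sizes [2].

For λ = 4: algebraic multiplicity 1 gives one 1×1 block.

For λ = 6: algebraic multiplicity 1 gives one 1×1 block.

Assembling the blocks gives the Jordan form J above.

J = [[-2, 1, 0, 0], [0, -2, 0, 0], [0, 0, 4, 0], [0, 0, 0, 6]]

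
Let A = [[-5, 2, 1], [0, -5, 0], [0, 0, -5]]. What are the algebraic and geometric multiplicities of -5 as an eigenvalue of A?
The characteristic polynomial is (x + 5)^3, so the factor x + 5 appears with exponent 3: the algebraic multiplicity is 3.

rank(A + 5I) = 1, so the eigenspace has dimension 3 - 1 = 2: the geometric multiplicity is 2.

Since 2 < 3, A is not diagonalizable.

algebraic multiplicity 3, geometric multiplicity 2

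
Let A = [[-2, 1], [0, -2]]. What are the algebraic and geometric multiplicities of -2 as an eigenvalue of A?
algebraic multiplicity 2, geometric multiplicity 1

The characteristic polynomial is (x + 2)^2, so the factor x + 2 appears with exponent 2: the algebraic multiplicity is 2.

rank(A + 2I) = 1, so the eigenspace has dimension 2 - 1 = 1: the geometric multiplicity is 1.

Since 1 < 2, A is not diagonalizable.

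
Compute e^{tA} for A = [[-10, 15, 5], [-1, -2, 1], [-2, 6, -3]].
A has Jordan form J = [[-5, 1, 0], [0, -5, 0], [0, 0, -5]] with A = PJP^{-1}, so e^{tA} = P e^{tJ} P^{-1}.

For a Jordan block J_k(λ), e^{tJ_k(λ)} = e^{λt} · (I + tN + t^2 N^2/2! + ... + t^{k-1} N^{k-1}/(k-1)!) where N is the nilpotent superdiagonal part.

Assembling the blocks and conjugating back gives the entries of e^{tA} as shown above.

e^{tA} = [[(1 - 5*t)*e^{-5*t}, 15*t*e^{-5*t}, 5*t*e^{-5*t}], [-t*e^{-5*t}, (3*t + 1)*e^{-5*t}, t*e^{-5*t}], [-2*t*e^{-5*t}, 6*t*e^{-5*t}, (2*t + 1)*e^{-5*t}]]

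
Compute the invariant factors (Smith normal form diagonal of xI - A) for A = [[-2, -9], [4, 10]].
(x - 4)^2

The Jordan structure of A has elementary divisors (x - 4)^2. Arranging the block sizes at each eigenvalue in decreasing order and taking row products gives the invariant factors.

Invariant factors (smallest first, each dividing the next): (x - 4)^2.

Check: the last factor (x - 4)^2 is the minimal polynomial, and the product (x - 4)^2 is the characteristic polynomial.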